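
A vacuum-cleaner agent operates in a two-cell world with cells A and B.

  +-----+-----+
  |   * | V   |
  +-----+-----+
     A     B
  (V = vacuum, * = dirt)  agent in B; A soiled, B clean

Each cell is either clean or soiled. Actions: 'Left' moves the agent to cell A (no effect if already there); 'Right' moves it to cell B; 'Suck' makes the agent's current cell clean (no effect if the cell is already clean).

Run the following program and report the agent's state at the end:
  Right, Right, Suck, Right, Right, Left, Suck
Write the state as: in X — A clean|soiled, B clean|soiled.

t=1 Right ⇒ in B — A soiled, B clean
t=2 Right ⇒ in B — A soiled, B clean
t=3 Suck ⇒ in B — A soiled, B clean
t=4 Right ⇒ in B — A soiled, B clean
t=5 Right ⇒ in B — A soiled, B clean
t=6 Left ⇒ in A — A soiled, B clean
t=7 Suck ⇒ in A — A clean, B clean

in A — A clean, B clean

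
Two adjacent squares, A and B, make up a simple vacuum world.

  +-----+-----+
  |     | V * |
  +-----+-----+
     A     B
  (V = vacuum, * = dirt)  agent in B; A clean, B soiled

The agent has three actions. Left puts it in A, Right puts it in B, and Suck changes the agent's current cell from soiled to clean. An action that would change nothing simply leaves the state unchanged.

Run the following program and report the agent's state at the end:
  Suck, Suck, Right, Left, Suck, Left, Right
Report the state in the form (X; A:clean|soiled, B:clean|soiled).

(B; A:clean, B:clean)

Suck (#1): (B; A:clean, B:clean)
Suck (#2): (B; A:clean, B:clean)
Right (#3): (B; A:clean, B:clean)
Left (#4): (A; A:clean, B:clean)
Suck (#5): (A; A:clean, B:clean)
Left (#6): (A; A:clean, B:clean)
Right (#7): (B; A:clean, B:clean)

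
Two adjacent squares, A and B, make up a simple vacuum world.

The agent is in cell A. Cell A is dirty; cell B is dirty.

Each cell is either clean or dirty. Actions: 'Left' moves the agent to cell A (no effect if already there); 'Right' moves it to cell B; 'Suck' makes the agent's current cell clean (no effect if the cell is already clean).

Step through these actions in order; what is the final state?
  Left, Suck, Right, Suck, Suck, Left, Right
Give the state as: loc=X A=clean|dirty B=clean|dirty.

step 1/7 (Left): loc=A A=dirty B=dirty
step 2/7 (Suck): loc=A A=clean B=dirty
step 3/7 (Right): loc=B A=clean B=dirty
step 4/7 (Suck): loc=B A=clean B=clean
step 5/7 (Suck): loc=B A=clean B=clean
step 6/7 (Left): loc=A A=clean B=clean
step 7/7 (Right): loc=B A=clean B=clean

loc=B A=clean B=clean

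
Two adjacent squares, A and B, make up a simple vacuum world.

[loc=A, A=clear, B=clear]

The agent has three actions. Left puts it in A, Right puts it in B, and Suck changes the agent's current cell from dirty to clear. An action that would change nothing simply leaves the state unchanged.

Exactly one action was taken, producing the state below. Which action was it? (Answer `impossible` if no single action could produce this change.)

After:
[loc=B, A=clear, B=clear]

try  Left: <A|clear|clear>
try Right: <B|clear|clear>  ← match
try  Suck: <A|clear|clear>

Right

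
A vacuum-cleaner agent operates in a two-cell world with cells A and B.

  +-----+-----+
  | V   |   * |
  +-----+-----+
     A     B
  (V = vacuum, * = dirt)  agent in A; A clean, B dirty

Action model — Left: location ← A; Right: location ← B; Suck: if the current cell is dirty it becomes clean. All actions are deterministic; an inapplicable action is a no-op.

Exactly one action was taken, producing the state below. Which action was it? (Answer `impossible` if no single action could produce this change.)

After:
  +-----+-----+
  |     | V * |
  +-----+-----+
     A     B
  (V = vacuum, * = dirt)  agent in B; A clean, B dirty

Right

try  Left: (A; A:clean, B:dirty)
try Right: (B; A:clean, B:dirty)  ← match
try  Suck: (A; A:clean, B:dirty)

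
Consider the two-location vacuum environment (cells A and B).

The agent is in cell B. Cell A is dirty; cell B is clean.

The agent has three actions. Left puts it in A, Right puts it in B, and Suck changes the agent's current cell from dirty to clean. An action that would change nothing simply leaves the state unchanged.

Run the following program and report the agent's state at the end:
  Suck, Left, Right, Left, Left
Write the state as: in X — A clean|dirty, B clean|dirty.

t=1 Suck ⇒ in B — A dirty, B clean
t=2 Left ⇒ in A — A dirty, B clean
t=3 Right ⇒ in B — A dirty, B clean
t=4 Left ⇒ in A — A dirty, B clean
t=5 Left ⇒ in A — A dirty, B clean

in A — A dirty, B clean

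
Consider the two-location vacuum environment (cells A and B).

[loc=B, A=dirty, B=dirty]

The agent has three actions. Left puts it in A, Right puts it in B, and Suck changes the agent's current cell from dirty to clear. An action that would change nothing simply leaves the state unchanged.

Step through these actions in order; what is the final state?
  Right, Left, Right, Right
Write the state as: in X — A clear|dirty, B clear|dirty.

[1] after Right: in B — A dirty, B dirty
[2] after Left: in A — A dirty, B dirty
[3] after Right: in B — A dirty, B dirty
[4] after Right: in B — A dirty, B dirty

in B — A dirty, B dirty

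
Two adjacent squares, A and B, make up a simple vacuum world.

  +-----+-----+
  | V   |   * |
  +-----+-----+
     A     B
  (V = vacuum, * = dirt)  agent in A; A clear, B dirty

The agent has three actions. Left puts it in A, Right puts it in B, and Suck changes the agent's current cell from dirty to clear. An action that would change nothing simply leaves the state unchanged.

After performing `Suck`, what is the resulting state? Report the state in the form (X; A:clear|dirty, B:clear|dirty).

start: (A; A:clear, B:dirty)
1) do Suck; now (A; A:clear, B:dirty)

(A; A:clear, B:dirty)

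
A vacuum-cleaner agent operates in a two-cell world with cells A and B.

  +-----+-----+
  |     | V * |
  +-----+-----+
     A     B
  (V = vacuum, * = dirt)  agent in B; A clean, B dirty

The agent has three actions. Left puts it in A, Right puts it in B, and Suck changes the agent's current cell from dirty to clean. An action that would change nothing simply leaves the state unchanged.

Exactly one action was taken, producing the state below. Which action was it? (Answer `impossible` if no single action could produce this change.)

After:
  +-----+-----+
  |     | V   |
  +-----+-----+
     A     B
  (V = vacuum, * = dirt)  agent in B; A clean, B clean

try  Left: <A|clean|dirty>
try Right: <B|clean|dirty>
try  Suck: <B|clean|clean>  ← match

Suck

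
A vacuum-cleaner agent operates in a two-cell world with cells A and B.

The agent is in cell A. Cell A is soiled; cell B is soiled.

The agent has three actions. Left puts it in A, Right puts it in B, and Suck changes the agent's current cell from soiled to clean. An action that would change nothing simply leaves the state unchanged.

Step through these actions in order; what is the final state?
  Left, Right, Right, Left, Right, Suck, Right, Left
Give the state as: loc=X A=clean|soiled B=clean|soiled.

1) do Left; now loc=A A=soiled B=soiled
2) do Right; now loc=B A=soiled B=soiled
3) do Right; now loc=B A=soiled B=soiled
4) do Left; now loc=A A=soiled B=soiled
5) do Right; now loc=B A=soiled B=soiled
6) do Suck; now loc=B A=soiled B=clean
7) do Right; now loc=B A=soiled B=clean
8) do Left; now loc=A A=soiled B=clean

loc=A A=soiled B=clean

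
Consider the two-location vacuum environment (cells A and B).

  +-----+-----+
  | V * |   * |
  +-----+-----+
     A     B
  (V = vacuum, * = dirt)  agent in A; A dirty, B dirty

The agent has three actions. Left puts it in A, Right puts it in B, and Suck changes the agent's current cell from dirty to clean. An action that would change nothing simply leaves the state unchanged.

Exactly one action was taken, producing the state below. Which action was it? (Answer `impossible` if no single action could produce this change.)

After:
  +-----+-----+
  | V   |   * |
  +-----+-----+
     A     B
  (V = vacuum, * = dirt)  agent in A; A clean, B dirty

Suck

try  Left: loc=A A=dirty B=dirty
try Right: loc=B A=dirty B=dirty
try  Suck: loc=A A=clean B=dirty  ← match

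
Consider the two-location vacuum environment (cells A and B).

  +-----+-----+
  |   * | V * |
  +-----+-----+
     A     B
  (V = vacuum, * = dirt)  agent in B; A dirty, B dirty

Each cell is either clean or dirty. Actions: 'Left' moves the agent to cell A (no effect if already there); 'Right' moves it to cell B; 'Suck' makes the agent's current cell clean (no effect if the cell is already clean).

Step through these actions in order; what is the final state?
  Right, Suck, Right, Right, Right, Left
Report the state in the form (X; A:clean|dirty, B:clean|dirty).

(A; A:dirty, B:clean)

t=1 Right ⇒ (B; A:dirty, B:dirty)
t=2 Suck ⇒ (B; A:dirty, B:clean)
t=3 Right ⇒ (B; A:dirty, B:clean)
t=4 Right ⇒ (B; A:dirty, B:clean)
t=5 Right ⇒ (B; A:dirty, B:clean)
t=6 Left ⇒ (A; A:dirty, B:clean)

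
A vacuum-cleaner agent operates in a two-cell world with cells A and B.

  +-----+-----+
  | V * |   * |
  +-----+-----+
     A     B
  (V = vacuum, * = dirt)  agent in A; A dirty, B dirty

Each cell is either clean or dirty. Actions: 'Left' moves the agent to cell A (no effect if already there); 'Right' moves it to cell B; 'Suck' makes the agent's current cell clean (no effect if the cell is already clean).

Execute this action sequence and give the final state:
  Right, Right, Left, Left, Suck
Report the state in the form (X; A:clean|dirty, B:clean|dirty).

(A; A:clean, B:dirty)

1. Right → (B; A:dirty, B:dirty)
2. Right → (B; A:dirty, B:dirty)
3. Left → (A; A:dirty, B:dirty)
4. Left → (A; A:dirty, B:dirty)
5. Suck → (A; A:clean, B:dirty)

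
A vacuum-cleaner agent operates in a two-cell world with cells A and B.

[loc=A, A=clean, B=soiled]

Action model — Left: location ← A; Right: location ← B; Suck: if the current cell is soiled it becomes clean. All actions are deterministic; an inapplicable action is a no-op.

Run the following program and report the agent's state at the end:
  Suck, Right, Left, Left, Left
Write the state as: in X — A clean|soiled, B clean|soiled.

1) do Suck; now in A — A clean, B soiled
2) do Right; now in B — A clean, B soiled
3) do Left; now in A — A clean, B soiled
4) do Left; now in A — A clean, B soiled
5) do Left; now in A — A clean, B soiled

in A — A clean, B soiled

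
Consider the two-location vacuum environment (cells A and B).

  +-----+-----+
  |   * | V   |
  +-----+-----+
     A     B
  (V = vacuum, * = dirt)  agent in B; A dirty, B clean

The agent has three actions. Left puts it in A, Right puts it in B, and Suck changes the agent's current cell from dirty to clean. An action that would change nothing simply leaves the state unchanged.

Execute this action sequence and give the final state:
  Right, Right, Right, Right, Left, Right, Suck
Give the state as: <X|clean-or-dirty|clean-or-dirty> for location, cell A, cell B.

Right (#1): <B|dirty|clean>
Right (#2): <B|dirty|clean>
Right (#3): <B|dirty|clean>
Right (#4): <B|dirty|clean>
Left (#5): <A|dirty|clean>
Right (#6): <B|dirty|clean>
Suck (#7): <B|dirty|clean>

<B|dirty|clean>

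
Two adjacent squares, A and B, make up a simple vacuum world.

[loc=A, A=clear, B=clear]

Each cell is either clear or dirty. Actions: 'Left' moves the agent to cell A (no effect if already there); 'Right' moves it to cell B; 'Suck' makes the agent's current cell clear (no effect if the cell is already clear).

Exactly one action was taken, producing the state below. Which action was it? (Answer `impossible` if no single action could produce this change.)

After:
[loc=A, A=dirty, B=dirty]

impossible

try  Left: loc=A A=clear B=clear
try Right: loc=B A=clear B=clear
try  Suck: loc=A A=clear B=clear
no single action produces the after-state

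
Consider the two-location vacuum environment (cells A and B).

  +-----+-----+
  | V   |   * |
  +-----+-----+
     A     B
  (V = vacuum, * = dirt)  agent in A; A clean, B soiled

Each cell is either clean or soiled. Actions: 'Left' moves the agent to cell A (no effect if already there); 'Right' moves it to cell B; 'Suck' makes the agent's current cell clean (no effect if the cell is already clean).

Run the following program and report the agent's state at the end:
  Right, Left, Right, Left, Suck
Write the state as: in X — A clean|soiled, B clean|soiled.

step 1/5 (Right): in B — A clean, B soiled
step 2/5 (Left): in A — A clean, B soiled
step 3/5 (Right): in B — A clean, B soiled
step 4/5 (Left): in A — A clean, B soiled
step 5/5 (Suck): in A — A clean, B soiled

in A — A clean, B soiled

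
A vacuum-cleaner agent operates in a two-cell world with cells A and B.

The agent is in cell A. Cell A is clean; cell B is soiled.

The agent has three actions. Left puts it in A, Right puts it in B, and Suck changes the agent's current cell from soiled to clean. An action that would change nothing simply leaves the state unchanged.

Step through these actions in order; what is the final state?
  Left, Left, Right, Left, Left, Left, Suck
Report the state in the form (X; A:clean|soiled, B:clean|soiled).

1. Left → (A; A:clean, B:soiled)
2. Left → (A; A:clean, B:soiled)
3. Right → (B; A:clean, B:soiled)
4. Left → (A; A:clean, B:soiled)
5. Left → (A; A:clean, B:soiled)
6. Left → (A; A:clean, B:soiled)
7. Suck → (A; A:clean, B:soiled)

(A; A:clean, B:soiled)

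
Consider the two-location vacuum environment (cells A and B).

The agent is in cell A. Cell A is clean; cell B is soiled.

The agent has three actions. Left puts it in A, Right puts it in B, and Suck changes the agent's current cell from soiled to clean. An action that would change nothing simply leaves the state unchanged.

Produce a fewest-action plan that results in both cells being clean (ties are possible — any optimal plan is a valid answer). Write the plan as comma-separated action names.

t=1 Right ⇒ loc=B A=clean B=soiled
t=2 Suck ⇒ loc=B A=clean B=clean
min 2: go B then Suck

Right, Suck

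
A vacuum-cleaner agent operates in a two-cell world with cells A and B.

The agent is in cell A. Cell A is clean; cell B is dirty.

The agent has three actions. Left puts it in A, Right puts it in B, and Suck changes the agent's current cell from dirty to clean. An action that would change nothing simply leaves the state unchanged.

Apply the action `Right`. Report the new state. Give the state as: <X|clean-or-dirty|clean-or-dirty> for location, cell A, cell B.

<B|clean|dirty>

start: <A|clean|dirty>
Right (#1): <B|clean|dirty>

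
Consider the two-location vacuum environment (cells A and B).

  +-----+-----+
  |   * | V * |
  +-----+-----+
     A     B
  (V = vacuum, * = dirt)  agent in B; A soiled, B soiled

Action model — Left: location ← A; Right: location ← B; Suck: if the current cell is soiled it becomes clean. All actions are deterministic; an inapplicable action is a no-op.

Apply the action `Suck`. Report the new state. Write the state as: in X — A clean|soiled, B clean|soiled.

start: in B — A soiled, B soiled
1. Suck → in B — A soiled, B clean

in B — A soiled, B clean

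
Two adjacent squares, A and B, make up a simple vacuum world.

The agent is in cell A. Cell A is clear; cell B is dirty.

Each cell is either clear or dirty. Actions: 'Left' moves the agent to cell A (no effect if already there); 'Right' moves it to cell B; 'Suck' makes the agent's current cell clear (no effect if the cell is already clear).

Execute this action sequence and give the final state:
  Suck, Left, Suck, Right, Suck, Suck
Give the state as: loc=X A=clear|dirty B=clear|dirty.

[1] after Suck: loc=A A=clear B=dirty
[2] after Left: loc=A A=clear B=dirty
[3] after Suck: loc=A A=clear B=dirty
[4] after Right: loc=B A=clear B=dirty
[5] after Suck: loc=B A=clear B=clear
[6] after Suck: loc=B A=clear B=clear

loc=B A=clear B=clear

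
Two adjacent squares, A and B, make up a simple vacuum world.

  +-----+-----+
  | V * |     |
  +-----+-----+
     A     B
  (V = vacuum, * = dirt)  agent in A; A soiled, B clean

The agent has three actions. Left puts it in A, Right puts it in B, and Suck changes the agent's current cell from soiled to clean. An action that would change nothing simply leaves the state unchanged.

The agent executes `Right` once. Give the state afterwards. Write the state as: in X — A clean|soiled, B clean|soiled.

start: in A — A soiled, B clean
1) do Right; now in B — A soiled, B clean

in B — A soiled, B clean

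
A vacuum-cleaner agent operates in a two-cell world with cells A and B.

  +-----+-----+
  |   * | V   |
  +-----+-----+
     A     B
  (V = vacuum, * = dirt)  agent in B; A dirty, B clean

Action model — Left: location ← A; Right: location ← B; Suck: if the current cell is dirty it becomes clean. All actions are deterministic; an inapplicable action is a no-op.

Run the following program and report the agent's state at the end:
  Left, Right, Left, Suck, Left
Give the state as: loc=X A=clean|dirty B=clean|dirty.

loc=A A=clean B=clean

step 1/5 (Left): loc=A A=dirty B=clean
step 2/5 (Right): loc=B A=dirty B=clean
step 3/5 (Left): loc=A A=dirty B=clean
step 4/5 (Suck): loc=A A=clean B=clean
step 5/5 (Left): loc=A A=clean B=clean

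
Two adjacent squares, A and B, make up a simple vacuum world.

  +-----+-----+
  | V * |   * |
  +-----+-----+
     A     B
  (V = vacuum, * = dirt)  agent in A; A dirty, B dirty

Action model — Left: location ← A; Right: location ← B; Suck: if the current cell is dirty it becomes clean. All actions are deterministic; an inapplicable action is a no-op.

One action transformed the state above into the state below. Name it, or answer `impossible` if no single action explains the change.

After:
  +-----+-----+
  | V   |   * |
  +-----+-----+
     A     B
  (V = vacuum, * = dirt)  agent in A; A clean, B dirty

try  Left: <A|dirty|dirty>
try Right: <B|dirty|dirty>
try  Suck: <A|clean|dirty>  ← match

Suck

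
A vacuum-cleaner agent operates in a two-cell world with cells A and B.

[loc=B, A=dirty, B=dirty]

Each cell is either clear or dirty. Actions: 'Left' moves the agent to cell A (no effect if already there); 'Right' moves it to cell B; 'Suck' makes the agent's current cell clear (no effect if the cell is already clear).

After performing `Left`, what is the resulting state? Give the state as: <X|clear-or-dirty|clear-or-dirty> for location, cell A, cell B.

<A|dirty|dirty>

start: <B|dirty|dirty>
t=1 Left ⇒ <A|dirty|dirty>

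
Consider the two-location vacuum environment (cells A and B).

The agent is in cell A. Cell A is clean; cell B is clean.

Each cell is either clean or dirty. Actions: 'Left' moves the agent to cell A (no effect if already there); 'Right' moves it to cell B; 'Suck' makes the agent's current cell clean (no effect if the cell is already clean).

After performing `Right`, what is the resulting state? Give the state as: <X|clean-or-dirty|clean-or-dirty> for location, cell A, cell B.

<B|clean|clean>

start: <A|clean|clean>
t=1 Right ⇒ <B|clean|clean>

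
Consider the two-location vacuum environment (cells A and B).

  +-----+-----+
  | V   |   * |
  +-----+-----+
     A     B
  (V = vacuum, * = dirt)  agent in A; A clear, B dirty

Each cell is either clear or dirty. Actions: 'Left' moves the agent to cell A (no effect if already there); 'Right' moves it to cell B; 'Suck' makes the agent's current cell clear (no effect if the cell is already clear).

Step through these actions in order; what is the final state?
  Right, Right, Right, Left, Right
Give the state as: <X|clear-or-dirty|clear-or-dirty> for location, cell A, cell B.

1) do Right; now <B|clear|dirty>
2) do Right; now <B|clear|dirty>
3) do Right; now <B|clear|dirty>
4) do Left; now <A|clear|dirty>
5) do Right; now <B|clear|dirty>

<B|clear|dirty>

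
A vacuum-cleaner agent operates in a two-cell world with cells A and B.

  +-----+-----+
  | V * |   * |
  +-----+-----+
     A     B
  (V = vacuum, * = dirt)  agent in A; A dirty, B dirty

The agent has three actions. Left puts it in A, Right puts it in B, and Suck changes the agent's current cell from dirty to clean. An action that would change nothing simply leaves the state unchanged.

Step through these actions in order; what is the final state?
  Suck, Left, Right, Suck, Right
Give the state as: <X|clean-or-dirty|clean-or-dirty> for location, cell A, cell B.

[1] after Suck: <A|clean|dirty>
[2] after Left: <A|clean|dirty>
[3] after Right: <B|clean|dirty>
[4] after Suck: <B|clean|clean>
[5] after Right: <B|clean|clean>

<B|clean|clean>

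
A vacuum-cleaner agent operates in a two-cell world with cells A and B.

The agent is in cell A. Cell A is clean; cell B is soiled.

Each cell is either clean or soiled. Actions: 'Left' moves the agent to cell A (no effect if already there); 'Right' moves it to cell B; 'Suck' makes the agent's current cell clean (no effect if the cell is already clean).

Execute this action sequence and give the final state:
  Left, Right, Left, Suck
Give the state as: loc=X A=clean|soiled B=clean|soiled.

loc=A A=clean B=soiled

Left (#1): loc=A A=clean B=soiled
Right (#2): loc=B A=clean B=soiled
Left (#3): loc=A A=clean B=soiled
Suck (#4): loc=A A=clean B=soiled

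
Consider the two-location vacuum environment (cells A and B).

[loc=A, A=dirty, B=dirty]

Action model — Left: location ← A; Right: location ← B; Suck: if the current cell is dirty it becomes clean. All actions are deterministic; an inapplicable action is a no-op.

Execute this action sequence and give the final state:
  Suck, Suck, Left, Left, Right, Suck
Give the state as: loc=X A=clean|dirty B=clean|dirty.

loc=B A=clean B=clean

Suck (#1): loc=A A=clean B=dirty
Suck (#2): loc=A A=clean B=dirty
Left (#3): loc=A A=clean B=dirty
Left (#4): loc=A A=clean B=dirty
Right (#5): loc=B A=clean B=dirty
Suck (#6): loc=B A=clean B=clean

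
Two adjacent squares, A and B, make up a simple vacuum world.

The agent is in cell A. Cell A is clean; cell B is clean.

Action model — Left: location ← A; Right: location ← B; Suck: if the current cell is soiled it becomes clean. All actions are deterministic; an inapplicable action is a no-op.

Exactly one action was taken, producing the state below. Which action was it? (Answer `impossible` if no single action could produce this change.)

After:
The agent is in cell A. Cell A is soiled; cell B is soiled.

impossible

try  Left: (A; A:clean, B:clean)
try Right: (B; A:clean, B:clean)
try  Suck: (A; A:clean, B:clean)
no single action produces the after-state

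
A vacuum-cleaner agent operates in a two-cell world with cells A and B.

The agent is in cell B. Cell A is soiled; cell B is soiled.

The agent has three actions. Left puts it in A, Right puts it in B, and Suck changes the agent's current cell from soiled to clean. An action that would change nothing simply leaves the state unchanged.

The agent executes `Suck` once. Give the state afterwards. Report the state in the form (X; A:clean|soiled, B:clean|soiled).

start: (B; A:soiled, B:soiled)
step 1/1 (Suck): (B; A:soiled, B:clean)

(B; A:soiled, B:clean)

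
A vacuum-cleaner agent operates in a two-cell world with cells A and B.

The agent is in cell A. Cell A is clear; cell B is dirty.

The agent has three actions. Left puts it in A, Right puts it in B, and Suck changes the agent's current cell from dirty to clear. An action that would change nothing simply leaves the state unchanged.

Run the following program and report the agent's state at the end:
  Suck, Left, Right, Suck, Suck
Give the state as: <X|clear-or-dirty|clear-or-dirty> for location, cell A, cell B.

Suck (#1): <A|clear|dirty>
Left (#2): <A|clear|dirty>
Right (#3): <B|clear|dirty>
Suck (#4): <B|clear|clear>
Suck (#5): <B|clear|clear>

<B|clear|clear>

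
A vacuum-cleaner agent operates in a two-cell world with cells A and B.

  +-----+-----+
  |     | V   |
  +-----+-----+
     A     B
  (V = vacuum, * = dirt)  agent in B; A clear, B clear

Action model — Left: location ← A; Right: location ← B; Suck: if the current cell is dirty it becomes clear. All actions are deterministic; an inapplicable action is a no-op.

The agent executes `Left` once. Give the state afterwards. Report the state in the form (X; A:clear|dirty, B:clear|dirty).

(A; A:clear, B:clear)

start: (B; A:clear, B:clear)
[1] after Left: (A; A:clear, B:clear)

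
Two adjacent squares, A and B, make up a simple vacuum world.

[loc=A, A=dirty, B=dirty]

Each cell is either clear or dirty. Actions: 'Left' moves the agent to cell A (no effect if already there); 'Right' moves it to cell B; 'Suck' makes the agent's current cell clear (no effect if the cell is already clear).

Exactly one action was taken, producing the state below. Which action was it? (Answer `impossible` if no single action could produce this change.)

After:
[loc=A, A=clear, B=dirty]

try  Left: in A — A dirty, B dirty
try Right: in B — A dirty, B dirty
try  Suck: in A — A clear, B dirty  ← match

Suck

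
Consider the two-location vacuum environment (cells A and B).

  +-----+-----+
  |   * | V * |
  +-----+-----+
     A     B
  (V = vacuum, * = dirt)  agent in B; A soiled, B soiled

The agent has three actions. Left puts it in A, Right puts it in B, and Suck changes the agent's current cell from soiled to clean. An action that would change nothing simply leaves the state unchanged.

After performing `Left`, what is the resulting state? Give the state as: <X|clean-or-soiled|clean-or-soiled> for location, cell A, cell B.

start: <B|soiled|soiled>
t=1 Left ⇒ <A|soiled|soiled>

<A|soiled|soiled>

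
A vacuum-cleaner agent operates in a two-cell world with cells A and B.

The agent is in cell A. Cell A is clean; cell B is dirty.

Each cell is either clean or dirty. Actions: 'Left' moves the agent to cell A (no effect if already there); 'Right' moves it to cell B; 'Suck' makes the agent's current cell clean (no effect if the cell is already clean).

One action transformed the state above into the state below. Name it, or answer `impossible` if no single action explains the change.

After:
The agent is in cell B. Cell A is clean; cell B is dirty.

Right

try  Left: in A — A clean, B dirty
try Right: in B — A clean, B dirty  ← match
try  Suck: in A — A clean, B dirty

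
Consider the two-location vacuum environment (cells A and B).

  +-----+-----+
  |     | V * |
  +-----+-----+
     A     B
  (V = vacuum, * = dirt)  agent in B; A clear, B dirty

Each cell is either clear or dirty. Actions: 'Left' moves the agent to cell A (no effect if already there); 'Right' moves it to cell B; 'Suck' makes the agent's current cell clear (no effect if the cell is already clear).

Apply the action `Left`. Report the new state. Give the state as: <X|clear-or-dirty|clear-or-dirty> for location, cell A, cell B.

<A|clear|dirty>

start: <B|clear|dirty>
t=1 Left ⇒ <A|clear|dirty>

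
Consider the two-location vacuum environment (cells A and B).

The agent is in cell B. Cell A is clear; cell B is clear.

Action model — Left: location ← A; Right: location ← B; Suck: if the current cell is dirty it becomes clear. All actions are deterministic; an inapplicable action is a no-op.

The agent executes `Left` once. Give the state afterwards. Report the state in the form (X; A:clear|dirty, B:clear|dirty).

start: (B; A:clear, B:clear)
step 1/1 (Left): (A; A:clear, B:clear)

(A; A:clear, B:clear)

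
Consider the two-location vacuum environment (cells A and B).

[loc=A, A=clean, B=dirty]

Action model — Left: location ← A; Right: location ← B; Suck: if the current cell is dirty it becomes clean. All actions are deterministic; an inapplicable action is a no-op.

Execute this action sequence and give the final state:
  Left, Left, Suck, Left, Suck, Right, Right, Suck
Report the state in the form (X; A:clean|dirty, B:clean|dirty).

1. Left → (A; A:clean, B:dirty)
2. Left → (A; A:clean, B:dirty)
3. Suck → (A; A:clean, B:dirty)
4. Left → (A; A:clean, B:dirty)
5. Suck → (A; A:clean, B:dirty)
6. Right → (B; A:clean, B:dirty)
7. Right → (B; A:clean, B:dirty)
8. Suck → (B; A:clean, B:clean)

(B; A:clean, B:clean)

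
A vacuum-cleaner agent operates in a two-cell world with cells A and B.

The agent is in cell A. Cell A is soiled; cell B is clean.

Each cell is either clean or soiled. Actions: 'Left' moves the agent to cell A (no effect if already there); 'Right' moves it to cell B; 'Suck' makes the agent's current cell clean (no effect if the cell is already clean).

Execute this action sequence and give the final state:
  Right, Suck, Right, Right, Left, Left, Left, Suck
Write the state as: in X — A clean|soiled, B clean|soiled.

1) do Right; now in B — A soiled, B clean
2) do Suck; now in B — A soiled, B clean
3) do Right; now in B — A soiled, B clean
4) do Right; now in B — A soiled, B clean
5) do Left; now in A — A soiled, B clean
6) do Left; now in A — A soiled, B clean
7) do Left; now in A — A soiled, B clean
8) do Suck; now in A — A clean, B clean

in A — A clean, B clean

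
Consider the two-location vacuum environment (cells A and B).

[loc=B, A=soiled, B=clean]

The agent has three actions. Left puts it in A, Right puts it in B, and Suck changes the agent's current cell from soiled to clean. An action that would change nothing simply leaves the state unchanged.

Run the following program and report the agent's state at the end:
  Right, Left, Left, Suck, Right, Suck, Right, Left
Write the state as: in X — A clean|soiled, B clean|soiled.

in A — A clean, B clean

1) do Right; now in B — A soiled, B clean
2) do Left; now in A — A soiled, B clean
3) do Left; now in A — A soiled, B clean
4) do Suck; now in A — A clean, B clean
5) do Right; now in B — A clean, B clean
6) do Suck; now in B — A clean, B clean
7) do Right; now in B — A clean, B clean
8) do Left; now in A — A clean, B clean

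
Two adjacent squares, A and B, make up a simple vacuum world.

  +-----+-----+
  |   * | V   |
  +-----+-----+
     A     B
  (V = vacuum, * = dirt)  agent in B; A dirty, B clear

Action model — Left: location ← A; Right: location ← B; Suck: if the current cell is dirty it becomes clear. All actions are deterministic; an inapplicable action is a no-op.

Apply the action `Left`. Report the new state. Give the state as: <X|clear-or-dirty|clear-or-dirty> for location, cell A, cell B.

<A|dirty|clear>

start: <B|dirty|clear>
step 1/1 (Left): <A|dirty|clear>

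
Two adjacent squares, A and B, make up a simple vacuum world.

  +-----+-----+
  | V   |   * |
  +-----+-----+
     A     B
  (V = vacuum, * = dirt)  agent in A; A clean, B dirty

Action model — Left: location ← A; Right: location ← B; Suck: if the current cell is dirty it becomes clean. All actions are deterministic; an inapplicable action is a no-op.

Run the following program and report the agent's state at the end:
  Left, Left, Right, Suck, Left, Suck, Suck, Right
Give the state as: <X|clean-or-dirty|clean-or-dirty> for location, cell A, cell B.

<B|clean|clean>

1. Left → <A|clean|dirty>
2. Left → <A|clean|dirty>
3. Right → <B|clean|dirty>
4. Suck → <B|clean|clean>
5. Left → <A|clean|clean>
6. Suck → <A|clean|clean>
7. Suck → <A|clean|clean>
8. Right → <B|clean|clean>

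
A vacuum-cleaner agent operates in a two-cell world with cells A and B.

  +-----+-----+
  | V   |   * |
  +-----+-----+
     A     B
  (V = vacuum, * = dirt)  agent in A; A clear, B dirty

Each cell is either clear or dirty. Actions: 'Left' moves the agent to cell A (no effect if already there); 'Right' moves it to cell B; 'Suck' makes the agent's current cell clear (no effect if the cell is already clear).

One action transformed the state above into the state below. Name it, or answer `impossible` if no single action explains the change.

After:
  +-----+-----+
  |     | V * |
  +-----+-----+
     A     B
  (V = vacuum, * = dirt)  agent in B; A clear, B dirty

try  Left: (A; A:clear, B:dirty)
try Right: (B; A:clear, B:dirty)  ← match
try  Suck: (A; A:clear, B:dirty)

Right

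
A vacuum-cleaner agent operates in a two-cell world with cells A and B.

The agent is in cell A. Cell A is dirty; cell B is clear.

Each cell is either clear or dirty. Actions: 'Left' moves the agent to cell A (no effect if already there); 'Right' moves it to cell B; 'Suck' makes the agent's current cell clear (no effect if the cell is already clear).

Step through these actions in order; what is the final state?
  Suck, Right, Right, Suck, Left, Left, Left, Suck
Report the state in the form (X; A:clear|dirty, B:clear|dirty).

[1] after Suck: (A; A:clear, B:clear)
[2] after Right: (B; A:clear, B:clear)
[3] after Right: (B; A:clear, B:clear)
[4] after Suck: (B; A:clear, B:clear)
[5] after Left: (A; A:clear, B:clear)
[6] after Left: (A; A:clear, B:clear)
[7] after Left: (A; A:clear, B:clear)
[8] after Suck: (A; A:clear, B:clear)

(A; A:clear, B:clear)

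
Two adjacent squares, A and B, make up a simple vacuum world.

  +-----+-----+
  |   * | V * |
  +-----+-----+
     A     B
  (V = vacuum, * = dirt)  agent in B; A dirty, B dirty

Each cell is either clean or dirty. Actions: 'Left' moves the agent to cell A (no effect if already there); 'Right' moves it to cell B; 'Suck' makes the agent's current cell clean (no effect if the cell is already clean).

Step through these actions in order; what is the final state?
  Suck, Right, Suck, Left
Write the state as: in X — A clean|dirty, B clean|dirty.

in A — A dirty, B clean

Suck (#1): in B — A dirty, B clean
Right (#2): in B — A dirty, B clean
Suck (#3): in B — A dirty, B clean
Left (#4): in A — A dirty, B clean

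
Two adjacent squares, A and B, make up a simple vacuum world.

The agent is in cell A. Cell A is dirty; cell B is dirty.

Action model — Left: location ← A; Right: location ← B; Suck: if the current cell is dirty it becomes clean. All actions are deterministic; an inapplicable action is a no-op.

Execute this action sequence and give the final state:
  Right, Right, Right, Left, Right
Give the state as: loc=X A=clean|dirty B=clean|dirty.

loc=B A=dirty B=dirty

Right (#1): loc=B A=dirty B=dirty
Right (#2): loc=B A=dirty B=dirty
Right (#3): loc=B A=dirty B=dirty
Left (#4): loc=A A=dirty B=dirty
Right (#5): loc=B A=dirty B=dirty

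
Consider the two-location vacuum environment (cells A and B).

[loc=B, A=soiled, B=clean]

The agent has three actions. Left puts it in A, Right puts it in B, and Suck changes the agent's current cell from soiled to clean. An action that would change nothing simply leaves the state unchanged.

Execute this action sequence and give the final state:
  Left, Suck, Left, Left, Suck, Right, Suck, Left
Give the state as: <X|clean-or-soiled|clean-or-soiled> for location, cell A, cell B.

<A|clean|clean>

1) do Left; now <A|soiled|clean>
2) do Suck; now <A|clean|clean>
3) do Left; now <A|clean|clean>
4) do Left; now <A|clean|clean>
5) do Suck; now <A|clean|clean>
6) do Right; now <B|clean|clean>
7) do Suck; now <B|clean|clean>
8) do Left; now <A|clean|clean>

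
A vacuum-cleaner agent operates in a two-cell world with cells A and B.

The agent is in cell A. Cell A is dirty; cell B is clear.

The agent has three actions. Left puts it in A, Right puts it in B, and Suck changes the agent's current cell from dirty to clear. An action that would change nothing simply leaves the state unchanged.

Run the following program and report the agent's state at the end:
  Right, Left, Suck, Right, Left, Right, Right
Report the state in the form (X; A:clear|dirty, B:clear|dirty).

1. Right → (B; A:dirty, B:clear)
2. Left → (A; A:dirty, B:clear)
3. Suck → (A; A:clear, B:clear)
4. Right → (B; A:clear, B:clear)
5. Left → (A; A:clear, B:clear)
6. Right → (B; A:clear, B:clear)
7. Right → (B; A:clear, B:clear)

(B; A:clear, B:clear)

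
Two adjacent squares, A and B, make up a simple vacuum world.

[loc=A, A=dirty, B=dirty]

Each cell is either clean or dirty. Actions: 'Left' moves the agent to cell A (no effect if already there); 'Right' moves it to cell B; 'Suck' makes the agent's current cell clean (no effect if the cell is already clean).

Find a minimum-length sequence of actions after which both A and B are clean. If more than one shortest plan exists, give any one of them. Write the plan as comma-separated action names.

step 1/3 (Suck): in A — A clean, B dirty
step 2/3 (Right): in B — A clean, B dirty
step 3/3 (Suck): in B — A clean, B clean
min 3: Suck A + move + Suck B

Suck, Right, Suck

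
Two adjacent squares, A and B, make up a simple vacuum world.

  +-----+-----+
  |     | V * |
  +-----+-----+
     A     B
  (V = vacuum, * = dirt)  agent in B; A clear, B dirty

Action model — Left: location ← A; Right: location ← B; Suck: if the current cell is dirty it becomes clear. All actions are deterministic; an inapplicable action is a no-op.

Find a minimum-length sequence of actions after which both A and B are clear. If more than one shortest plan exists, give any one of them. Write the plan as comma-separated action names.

step 1/1 (Suck): in B — A clear, B clear
min 1: B is dirty, one Suck

Suck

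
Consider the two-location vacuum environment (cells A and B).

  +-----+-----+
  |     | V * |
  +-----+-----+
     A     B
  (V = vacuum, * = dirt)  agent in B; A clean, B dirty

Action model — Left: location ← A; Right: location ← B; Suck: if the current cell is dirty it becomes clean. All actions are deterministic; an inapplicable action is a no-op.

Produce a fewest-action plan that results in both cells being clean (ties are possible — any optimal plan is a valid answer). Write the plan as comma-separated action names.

1) do Suck; now <B|clean|clean>
min 1: B is dirty, one Suck

Suck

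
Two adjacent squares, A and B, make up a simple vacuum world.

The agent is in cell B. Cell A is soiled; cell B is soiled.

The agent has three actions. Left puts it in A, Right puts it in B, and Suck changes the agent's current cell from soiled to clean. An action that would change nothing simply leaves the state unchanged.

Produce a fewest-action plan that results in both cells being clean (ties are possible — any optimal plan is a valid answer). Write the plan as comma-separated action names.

Suck, Left, Suck

[1] after Suck: loc=B A=soiled B=clean
[2] after Left: loc=A A=soiled B=clean
[3] after Suck: loc=A A=clean B=clean
min 3: Suck B + move + Suck A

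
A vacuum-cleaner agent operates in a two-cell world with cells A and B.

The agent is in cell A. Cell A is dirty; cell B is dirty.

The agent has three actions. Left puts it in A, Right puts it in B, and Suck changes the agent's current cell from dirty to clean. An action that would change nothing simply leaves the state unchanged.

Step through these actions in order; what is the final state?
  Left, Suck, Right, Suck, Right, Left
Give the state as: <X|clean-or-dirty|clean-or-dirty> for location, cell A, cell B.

<A|clean|clean>

1. Left → <A|dirty|dirty>
2. Suck → <A|clean|dirty>
3. Right → <B|clean|dirty>
4. Suck → <B|clean|clean>
5. Right → <B|clean|clean>
6. Left → <A|clean|clean>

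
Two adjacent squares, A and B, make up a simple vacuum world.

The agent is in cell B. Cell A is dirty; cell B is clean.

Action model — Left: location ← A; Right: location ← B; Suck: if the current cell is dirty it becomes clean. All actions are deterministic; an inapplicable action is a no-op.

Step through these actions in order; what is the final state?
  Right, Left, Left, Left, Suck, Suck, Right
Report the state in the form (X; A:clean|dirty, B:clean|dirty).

(B; A:clean, B:clean)

t=1 Right ⇒ (B; A:dirty, B:clean)
t=2 Left ⇒ (A; A:dirty, B:clean)
t=3 Left ⇒ (A; A:dirty, B:clean)
t=4 Left ⇒ (A; A:dirty, B:clean)
t=5 Suck ⇒ (A; A:clean, B:clean)
t=6 Suck ⇒ (A; A:clean, B:clean)
t=7 Right ⇒ (B; A:clean, B:clean)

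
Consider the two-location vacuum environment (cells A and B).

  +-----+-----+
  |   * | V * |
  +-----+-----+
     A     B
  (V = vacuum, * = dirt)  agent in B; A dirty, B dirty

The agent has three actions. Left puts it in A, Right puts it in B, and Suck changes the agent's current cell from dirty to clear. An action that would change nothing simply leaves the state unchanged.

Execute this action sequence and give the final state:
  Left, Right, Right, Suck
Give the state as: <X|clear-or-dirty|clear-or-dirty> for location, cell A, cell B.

Left (#1): <A|dirty|dirty>
Right (#2): <B|dirty|dirty>
Right (#3): <B|dirty|dirty>
Suck (#4): <B|dirty|clear>

<B|dirty|clear>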